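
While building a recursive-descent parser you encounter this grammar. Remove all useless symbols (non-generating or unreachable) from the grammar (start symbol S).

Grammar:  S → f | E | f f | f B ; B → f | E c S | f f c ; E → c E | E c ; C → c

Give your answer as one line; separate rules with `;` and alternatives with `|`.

S → f | f f | f B; B → f | f f c

Generating nonterminals: {B, C, S}.
Reachable from S after that: {B, S}.
Removed useless symbols: {C, E} and every production mentioning them.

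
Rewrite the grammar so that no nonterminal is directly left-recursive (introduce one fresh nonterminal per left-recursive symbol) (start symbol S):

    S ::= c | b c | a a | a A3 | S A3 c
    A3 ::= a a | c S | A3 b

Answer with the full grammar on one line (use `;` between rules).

S, A3 are directly left-recursive.
For S: α = {A3 c}, β = {c, b c, a a, a A3}. Rewrite as S → β S' and S' → α S' | ε.
For A3: α = {b}, β = {a a, c S}. Rewrite as A3 → β A3' and A3' → α A3' | ε.

S ::= c S' | b c S' | a a S' | a A3 S'; A3 ::= a a A3' | c S A3'; S' ::= A3 c S' | eps; A3' ::= b A3' | eps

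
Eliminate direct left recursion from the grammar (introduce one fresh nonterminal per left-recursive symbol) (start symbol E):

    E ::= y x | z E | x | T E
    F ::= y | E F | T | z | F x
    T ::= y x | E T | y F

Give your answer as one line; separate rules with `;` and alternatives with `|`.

Directly left-recursive nonterminal: F.
For F: α = {x}, β = {y, E F, T, z}. Rewrite as F → β F' and F' → α F' | ε.

E ::= y x | z E | x | T E; F ::= y F' | E F F' | T F' | z F'; T ::= y x | E T | y F; F' ::= x F' | ε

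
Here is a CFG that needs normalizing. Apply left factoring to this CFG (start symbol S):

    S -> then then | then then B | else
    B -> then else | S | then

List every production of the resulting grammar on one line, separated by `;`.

S has alternatives sharing prefix 'then then': factor to S → then then S' with S' → ε | B.
B has alternatives sharing prefix 'then': factor to B → then B' with B' → else | ε.

S -> else | then then S'; B -> S | then B'; S' -> ε | B; B' -> else | ε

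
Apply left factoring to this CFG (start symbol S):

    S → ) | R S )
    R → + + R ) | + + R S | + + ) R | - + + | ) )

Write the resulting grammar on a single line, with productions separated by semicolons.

R has alternatives sharing prefix '+ +': factor to R → + + R' with R' → R ) | R S | ) R.
R' has alternatives sharing prefix 'R': factor to R' → R R'' with R'' → ) | S.

S → ) | R S ); R → - + + | ) ) | + + R'; R' → ) R | R R''; R'' → ) | S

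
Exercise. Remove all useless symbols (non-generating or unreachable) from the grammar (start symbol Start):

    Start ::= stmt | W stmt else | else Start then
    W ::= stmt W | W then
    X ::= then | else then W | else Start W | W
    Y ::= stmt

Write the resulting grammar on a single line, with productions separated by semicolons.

Start ::= stmt | else Start then

Generating nonterminals: {Start, X, Y}.
Reachable from Start after that: {Start}.
Removed useless symbols: {W, X, Y} and every production mentioning them.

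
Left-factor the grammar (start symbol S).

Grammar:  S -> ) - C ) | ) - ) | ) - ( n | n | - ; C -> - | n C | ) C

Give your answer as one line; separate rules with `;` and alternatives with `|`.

S has alternatives sharing prefix ') -': factor to S → ) - S' with S' → C ) | ) | ( n.

S -> n | - | ) - S'; C -> - | n C | ) C; S' -> C ) | ) | ( n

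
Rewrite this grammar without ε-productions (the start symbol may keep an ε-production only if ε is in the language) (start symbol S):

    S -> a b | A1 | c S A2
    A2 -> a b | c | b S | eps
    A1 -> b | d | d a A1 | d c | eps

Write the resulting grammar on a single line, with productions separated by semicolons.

S -> a b | A1 | c S A2 | c S | c A2 | c | ε; A2 -> a b | c | b S | b; A1 -> b | d | d a A1 | d a | d c

Nullable set = {A1, A2, S}.
ε ∈ L(G) since S is nullable, so keep S → ε.
For each production, add variants omitting each subset of nullable occurrences: S → c S A2 gives c S A2 | c S | c A2 | c. A2 → b S gives b S | b. A1 → d a A1 gives d a A1 | d a.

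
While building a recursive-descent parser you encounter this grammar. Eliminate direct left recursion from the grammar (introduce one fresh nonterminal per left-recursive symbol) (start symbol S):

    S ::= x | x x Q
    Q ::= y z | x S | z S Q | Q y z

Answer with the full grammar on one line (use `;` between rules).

S ::= x | x x Q; Q ::= y z Q' | x S Q' | z S Q Q'; Q' ::= y z Q' | ε

Directly left-recursive nonterminal: Q.
For Q: α = {y z}, β = {y z, x S, z S Q}. Rewrite as Q → β Q' and Q' → α Q' | ε.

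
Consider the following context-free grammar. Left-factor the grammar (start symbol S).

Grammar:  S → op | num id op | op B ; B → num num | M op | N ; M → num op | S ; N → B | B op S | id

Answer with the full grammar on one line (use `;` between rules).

S has alternatives sharing prefix 'op': factor to S → op S' with S' → ε | B.
N has alternatives sharing prefix 'B': factor to N → B N' with N' → ε | op S.

S → num id op | op S'; B → num num | M op | N; M → num op | S; N → id | B N'; S' → ε | B; N' → ε | op S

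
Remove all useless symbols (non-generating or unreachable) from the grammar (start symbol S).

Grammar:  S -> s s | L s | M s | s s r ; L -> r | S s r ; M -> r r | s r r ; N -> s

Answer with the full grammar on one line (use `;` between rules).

Generating nonterminals: {L, M, N, S}.
Reachable from S after that: {L, M, S}.
Removed useless symbols: {N} and every production mentioning them.

S -> s s | L s | M s | s s r; L -> r | S s r; M -> r r | s r r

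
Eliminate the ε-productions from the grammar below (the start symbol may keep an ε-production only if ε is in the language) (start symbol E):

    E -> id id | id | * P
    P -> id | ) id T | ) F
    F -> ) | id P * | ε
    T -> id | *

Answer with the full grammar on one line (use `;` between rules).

The nullable symbols are {F}.
ε ∉ L(G), so no ε-production is kept.
Add the nullable-subset variants: P → ) F gives ) F | ).

E -> id id | id | * P; P -> id | ) id T | ) F | ); F -> ) | id P *; T -> id | *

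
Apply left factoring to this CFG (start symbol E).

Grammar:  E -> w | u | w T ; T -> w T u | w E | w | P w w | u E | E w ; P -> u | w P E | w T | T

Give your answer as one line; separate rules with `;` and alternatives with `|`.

E has alternatives sharing prefix 'w': factor to E → w E' with E' → ε | T.
T has alternatives sharing prefix 'w': factor to T → w T' with T' → T u | E | ε.
P has alternatives sharing prefix 'w': factor to P → w P' with P' → P E | T.

E -> u | w E'; T -> P w w | u E | E w | w T'; P -> u | T | w P'; E' -> ε | T; T' -> T u | E | ε; P' -> P E | T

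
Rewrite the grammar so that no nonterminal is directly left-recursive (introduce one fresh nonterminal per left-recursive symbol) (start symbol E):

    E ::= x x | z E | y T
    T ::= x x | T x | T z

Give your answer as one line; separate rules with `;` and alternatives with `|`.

Left recursion appears on T.
For T: α = {x, z}, β = {x x}. Rewrite as T → β T' and T' → α T' | ε.

E ::= x x | z E | y T; T ::= x x T'; T' ::= x T' | z T' | ε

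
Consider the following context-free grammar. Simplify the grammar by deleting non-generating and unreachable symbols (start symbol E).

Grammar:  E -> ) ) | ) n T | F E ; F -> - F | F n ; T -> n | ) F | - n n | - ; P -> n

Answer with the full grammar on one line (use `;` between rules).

Generating nonterminals: {E, P, T}.
Reachable from E after that: {E, T}.
Removed useless symbols: {F, P} and every production mentioning them.

E -> ) ) | ) n T; T -> n | - n n | -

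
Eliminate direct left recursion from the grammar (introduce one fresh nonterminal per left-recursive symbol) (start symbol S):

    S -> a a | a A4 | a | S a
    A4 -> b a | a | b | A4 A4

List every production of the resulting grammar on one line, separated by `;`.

Left recursion appears on S, A4.
For S: α = {a}, β = {a a, a A4, a}. Rewrite as S → β S' and S' → α S' | ε.
For A4: α = {A4}, β = {b a, a, b}. Rewrite as A4 → β A4' and A4' → α A4' | ε.

S -> a a S' | a A4 S' | a S'; A4 -> b a A4' | a A4' | b A4'; S' -> a S' | ε; A4' -> A4 A4' | ε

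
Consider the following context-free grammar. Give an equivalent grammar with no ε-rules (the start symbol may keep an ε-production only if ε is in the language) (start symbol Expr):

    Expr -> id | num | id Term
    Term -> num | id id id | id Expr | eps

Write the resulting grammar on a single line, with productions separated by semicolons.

Nullable set = {Term}.
ε ∉ L(G), so no ε-production is kept.

Expr -> id | num | id Term; Term -> num | id id id | id Expr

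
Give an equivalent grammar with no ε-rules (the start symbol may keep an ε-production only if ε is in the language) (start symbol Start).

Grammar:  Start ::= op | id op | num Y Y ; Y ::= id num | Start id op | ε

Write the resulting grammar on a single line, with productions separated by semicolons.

Start ::= op | id op | num Y Y | num Y | num; Y ::= id num | Start id op

Nullable nonterminals: {Y}.
ε ∉ L(G), so no ε-production is kept.
For each production, add variants omitting each subset of nullable occurrences: Start → num Y Y gives num Y Y | num Y | num.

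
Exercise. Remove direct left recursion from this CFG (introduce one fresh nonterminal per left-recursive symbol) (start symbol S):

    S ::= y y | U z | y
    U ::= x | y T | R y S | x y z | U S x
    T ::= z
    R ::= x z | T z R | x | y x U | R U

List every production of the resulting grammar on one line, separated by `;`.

S ::= y y | U z | y; U ::= x U' | y T U' | R y S U' | x y z U'; T ::= z; R ::= x z R' | T z R R' | x R' | y x U R'; U' ::= S x U' | ε; R' ::= U R' | ε

Left recursion appears on U, R.
For U: α = {S x}, β = {x, y T, R y S, x y z}. Rewrite as U → β U' and U' → α U' | ε.
For R: α = {U}, β = {x z, T z R, x, y x U}. Rewrite as R → β R' and R' → α R' | ε.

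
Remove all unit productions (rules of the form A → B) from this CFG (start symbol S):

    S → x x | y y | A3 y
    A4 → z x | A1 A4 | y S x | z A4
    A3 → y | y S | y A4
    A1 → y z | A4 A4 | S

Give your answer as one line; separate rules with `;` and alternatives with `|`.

Unit pairs: A1 ⇒* {S}.
Replace each nonterminal's rules with the union of the non-unit rules of every nonterminal it unit-derives.

S → x x | y y | A3 y; A4 → z x | A1 A4 | y S x | z A4; A3 → y | y S | y A4; A1 → y z | A4 A4 | x x | y y | A3 y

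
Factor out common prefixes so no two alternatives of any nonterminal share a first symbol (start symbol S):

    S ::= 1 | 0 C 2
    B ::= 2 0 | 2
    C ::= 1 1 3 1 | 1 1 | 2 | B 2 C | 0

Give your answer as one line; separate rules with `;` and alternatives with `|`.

S ::= 1 | 0 C 2; B ::= 2 B'; C ::= 2 | B 2 C | 0 | 1 1 C'; B' ::= 0 | epsilon; C' ::= 3 1 | epsilon

B has alternatives sharing prefix '2': factor to B → 2 B' with B' → 0 | ε.
C has alternatives sharing prefix '1 1': factor to C → 1 1 C' with C' → 3 1 | ε.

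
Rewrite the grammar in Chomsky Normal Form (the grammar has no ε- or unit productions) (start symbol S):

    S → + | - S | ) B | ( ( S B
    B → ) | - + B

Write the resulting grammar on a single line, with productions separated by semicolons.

S → + | X1 S | X2 B | X3 Y1; B → ) | X1 Y3; X1 → -; X2 → ); X3 → (; X4 → +; Y1 → X3 Y2; Y2 → S B; Y3 → X4 B

Introduce a nonterminal for each terminal appearing in a rule of length ≥ 2: X1 → -, X2 → ), X3 → (, X4 → +.
Binarize each right-hand side of length ≥ 3 by chaining fresh nonterminals (Y1, Y2, …): affected rules were S → X3 X3 S B; B → X1 X4 B.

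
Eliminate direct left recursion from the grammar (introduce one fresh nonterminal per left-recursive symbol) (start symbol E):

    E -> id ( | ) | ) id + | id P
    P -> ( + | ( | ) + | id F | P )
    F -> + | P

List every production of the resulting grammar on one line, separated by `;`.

E -> id ( | ) | ) id + | id P; P -> ( + P' | ( P' | ) + P' | id F P'; F -> + | P; P' -> ) P' | epsilon

Directly left-recursive nonterminal: P.
For P: α = {)}, β = {( +, (, ) +, id F}. Rewrite as P → β P' and P' → α P' | ε.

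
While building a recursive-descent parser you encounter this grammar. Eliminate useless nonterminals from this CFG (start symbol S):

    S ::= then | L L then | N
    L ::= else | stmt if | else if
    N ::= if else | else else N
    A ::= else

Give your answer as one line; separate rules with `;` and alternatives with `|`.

S ::= then | L L then | N; L ::= else | stmt if | else if; N ::= if else | else else N

Generating nonterminals: {A, L, N, S}.
Reachable from S after that: {L, N, S}.
Removed useless symbols: {A} and every production mentioning them.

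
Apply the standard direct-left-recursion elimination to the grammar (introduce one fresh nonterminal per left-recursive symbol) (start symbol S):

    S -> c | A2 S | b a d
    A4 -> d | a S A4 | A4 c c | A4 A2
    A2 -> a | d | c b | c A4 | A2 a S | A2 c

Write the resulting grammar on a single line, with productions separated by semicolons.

S -> c | A2 S | b a d; A4 -> d A4' | a S A4 A4'; A2 -> a A2' | d A2' | c b A2' | c A4 A2'; A4' -> c c A4' | A2 A4' | epsilon; A2' -> a S A2' | c A2' | epsilon

A4, A2 are directly left-recursive.
For A4: α = {c c, A2}, β = {d, a S A4}. Rewrite as A4 → β A4' and A4' → α A4' | ε.
For A2: α = {a S, c}, β = {a, d, c b, c A4}. Rewrite as A2 → β A2' and A2' → α A2' | ε.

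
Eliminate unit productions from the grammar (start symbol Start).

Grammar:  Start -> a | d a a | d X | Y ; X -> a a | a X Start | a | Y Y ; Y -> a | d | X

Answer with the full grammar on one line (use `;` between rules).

Unit pairs: Start ⇒* {X, Y}; Y ⇒* {X}.
Replace each nonterminal's rules with the union of the non-unit rules of every nonterminal it unit-derives.

Start -> a | d a a | d X | a a | a X Start | Y Y | d; X -> a a | a X Start | a | Y Y; Y -> a a | a X Start | a | Y Y | d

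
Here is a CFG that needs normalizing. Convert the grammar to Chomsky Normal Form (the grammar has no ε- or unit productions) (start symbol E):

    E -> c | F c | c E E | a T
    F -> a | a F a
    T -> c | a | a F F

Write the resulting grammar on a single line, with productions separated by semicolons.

Introduce a nonterminal for each terminal appearing in a rule of length ≥ 2: X1 → c, X2 → a.
Binarize each right-hand side of length ≥ 3 by chaining fresh nonterminals (Y1, Y2, …): affected rules were E → X1 E E; F → X2 F X2; T → X2 F F.

E -> c | F X1 | X1 Y1 | X2 T; F -> a | X2 Y2; T -> c | a | X2 Y3; X1 -> c; X2 -> a; Y1 -> E E; Y2 -> F X2; Y3 -> F F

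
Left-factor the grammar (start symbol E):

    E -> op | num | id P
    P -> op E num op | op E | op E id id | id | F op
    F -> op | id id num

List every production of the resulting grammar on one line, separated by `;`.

E -> op | num | id P; P -> id | F op | op E P'; F -> op | id id num; P' -> num op | ε | id id

P has alternatives sharing prefix 'op E': factor to P → op E P' with P' → num op | ε | id id.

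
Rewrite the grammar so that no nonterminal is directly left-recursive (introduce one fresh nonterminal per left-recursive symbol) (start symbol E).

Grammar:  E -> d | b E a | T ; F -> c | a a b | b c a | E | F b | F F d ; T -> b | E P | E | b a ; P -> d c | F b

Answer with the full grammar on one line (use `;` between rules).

E -> d | b E a | T; F -> c F' | a a b F' | b c a F' | E F'; T -> b | E P | E | b a; P -> d c | F b; F' -> b F' | F d F' | epsilon

F is directly left-recursive.
For F: α = {b, F d}, β = {c, a a b, b c a, E}. Rewrite as F → β F' and F' → α F' | ε.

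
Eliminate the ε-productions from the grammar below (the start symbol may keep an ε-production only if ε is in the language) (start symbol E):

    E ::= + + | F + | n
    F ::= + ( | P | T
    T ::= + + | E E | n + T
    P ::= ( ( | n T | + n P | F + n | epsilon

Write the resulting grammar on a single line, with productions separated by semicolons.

E ::= + + | F + | + | n; F ::= + ( | P | T; T ::= + + | E E | n + T; P ::= ( ( | n T | + n P | + n | F + n

Nullable set = {F, P}.
ε ∉ L(G), so no ε-production is kept.
Add the nullable-subset variants: E → F + gives F + | +. P → + n P gives + n P | + n.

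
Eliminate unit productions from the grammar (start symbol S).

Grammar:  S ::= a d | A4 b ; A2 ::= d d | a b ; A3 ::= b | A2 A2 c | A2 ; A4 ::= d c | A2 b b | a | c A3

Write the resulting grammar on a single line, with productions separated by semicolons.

Unit pairs: A3 ⇒* {A2}.
For every A with A ⇒* B via unit rules, add B's non-unit alternatives to A; then delete every rule of the form X → Y.

S ::= a d | A4 b; A2 ::= d d | a b; A3 ::= d d | a b | b | A2 A2 c; A4 ::= d c | A2 b b | a | c A3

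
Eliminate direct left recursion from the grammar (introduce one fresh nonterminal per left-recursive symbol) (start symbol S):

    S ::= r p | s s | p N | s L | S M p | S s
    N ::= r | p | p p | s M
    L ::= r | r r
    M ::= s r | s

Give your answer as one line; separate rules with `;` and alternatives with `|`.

S ::= r p S' | s s S' | p N S' | s L S'; N ::= r | p | p p | s M; L ::= r | r r; M ::= s r | s; S' ::= M p S' | s S' | epsilon

Left recursion appears on S.
For S: α = {M p, s}, β = {r p, s s, p N, s L}. Rewrite as S → β S' and S' → α S' | ε.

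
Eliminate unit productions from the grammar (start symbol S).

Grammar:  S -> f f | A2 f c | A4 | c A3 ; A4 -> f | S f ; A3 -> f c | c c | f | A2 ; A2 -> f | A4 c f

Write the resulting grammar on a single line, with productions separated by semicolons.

S -> f | S f | f f | A2 f c | c A3; A4 -> f | S f; A3 -> f | A4 c f | f c | c c; A2 -> f | A4 c f

Unit pairs: A3 ⇒* {A2}; S ⇒* {A4}.
For every A with A ⇒* B via unit rules, add B's non-unit alternatives to A; then delete every rule of the form X → Y.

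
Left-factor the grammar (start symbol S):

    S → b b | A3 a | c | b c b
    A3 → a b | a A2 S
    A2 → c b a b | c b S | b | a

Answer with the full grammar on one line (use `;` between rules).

S has alternatives sharing prefix 'b': factor to S → b S' with S' → b | c b.
A3 has alternatives sharing prefix 'a': factor to A3 → a A3' with A3' → b | A2 S.
A2 has alternatives sharing prefix 'c b': factor to A2 → c b A2' with A2' → a b | S.

S → A3 a | c | b S'; A3 → a A3'; A2 → b | a | c b A2'; S' → b | c b; A3' → b | A2 S; A2' → a b | S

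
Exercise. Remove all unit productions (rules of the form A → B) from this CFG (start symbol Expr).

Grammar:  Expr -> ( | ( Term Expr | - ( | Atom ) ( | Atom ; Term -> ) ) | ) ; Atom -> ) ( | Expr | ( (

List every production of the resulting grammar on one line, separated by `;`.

Expr -> ) ( | ( ( | ( | ( Term Expr | - ( | Atom ) (; Term -> ) ) | ); Atom -> ) ( | ( ( | ( | ( Term Expr | - ( | Atom ) (

Unit pairs: Atom ⇒* {Expr}; Expr ⇒* {Atom}.
For every A with A ⇒* B via unit rules, add B's non-unit alternatives to A; then delete every rule of the form X → Y.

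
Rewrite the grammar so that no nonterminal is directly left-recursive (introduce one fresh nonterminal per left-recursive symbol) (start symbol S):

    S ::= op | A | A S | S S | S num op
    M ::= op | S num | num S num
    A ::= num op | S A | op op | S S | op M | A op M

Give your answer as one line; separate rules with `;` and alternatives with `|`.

S ::= op S' | A S' | A S S'; M ::= op | S num | num S num; A ::= num op A' | S A A' | op op A' | S S A' | op M A'; S' ::= S S' | num op S' | eps; A' ::= op M A' | eps

Directly left-recursive nonterminals: S, A.
For S: α = {S, num op}, β = {op, A, A S}. Rewrite as S → β S' and S' → α S' | ε.
For A: α = {op M}, β = {num op, S A, op op, S S, op M}. Rewrite as A → β A' and A' → α A' | ε.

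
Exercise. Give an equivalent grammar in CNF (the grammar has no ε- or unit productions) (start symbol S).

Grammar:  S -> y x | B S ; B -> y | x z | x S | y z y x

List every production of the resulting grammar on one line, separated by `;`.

Introduce a nonterminal for each terminal appearing in a rule of length ≥ 2: X1 → y, X2 → x, X3 → z.
Binarize each right-hand side of length ≥ 3 by chaining fresh nonterminals (Y1, Y2, …): affected rules were B → X1 X3 X1 X2.

S -> X1 X2 | B S; B -> y | X2 X3 | X2 S | X1 Y1; X1 -> y; X2 -> x; X3 -> z; Y1 -> X3 Y2; Y2 -> X1 X2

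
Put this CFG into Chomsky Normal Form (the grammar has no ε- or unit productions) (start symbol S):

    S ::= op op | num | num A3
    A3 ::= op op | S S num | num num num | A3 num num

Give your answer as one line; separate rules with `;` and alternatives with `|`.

Introduce a nonterminal for each terminal appearing in a rule of length ≥ 2: X1 → op, X2 → num.
Binarize each right-hand side of length ≥ 3 by chaining fresh nonterminals (Y1, Y2, …): affected rules were A3 → S S X2; A3 → X2 X2 X2; A3 → A3 X2 X2.

S ::= X1 X1 | num | X2 A3; A3 ::= X1 X1 | S Y1 | X2 Y2 | A3 Y3; X1 ::= op; X2 ::= num; Y1 ::= S X2; Y2 ::= X2 X2; Y3 ::= X2 X2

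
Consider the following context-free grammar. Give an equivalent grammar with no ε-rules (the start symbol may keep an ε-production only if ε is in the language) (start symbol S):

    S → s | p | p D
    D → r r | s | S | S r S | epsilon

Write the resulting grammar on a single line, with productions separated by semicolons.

S → s | p | p D; D → r r | s | S | S r S

Nullable set = {D}.
ε ∉ L(G), so no ε-production is kept.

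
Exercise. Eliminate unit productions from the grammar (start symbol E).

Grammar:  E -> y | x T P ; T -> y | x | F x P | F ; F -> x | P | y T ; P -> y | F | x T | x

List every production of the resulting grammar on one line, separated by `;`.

Unit pairs: F ⇒* {P}; P ⇒* {F}; T ⇒* {F, P}.
Replace each nonterminal's rules with the union of the non-unit rules of every nonterminal it unit-derives.

E -> y | x T P; T -> x | y T | y | x T | F x P; F -> x | y T | y | x T; P -> x | y T | y | x T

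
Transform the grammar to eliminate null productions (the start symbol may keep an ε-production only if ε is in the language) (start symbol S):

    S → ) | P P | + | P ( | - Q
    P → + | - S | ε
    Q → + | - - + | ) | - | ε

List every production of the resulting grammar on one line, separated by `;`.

S → ) | P P | P | + | P ( | ( | - Q | - | ε; P → + | - S | -; Q → + | - - + | ) | -

Nullable set = {P, Q, S}.
ε ∈ L(G) since S is nullable, so keep S → ε.
For each production, add variants omitting each subset of nullable occurrences: S → P P gives P P | P. S → P ( gives P ( | (. S → - Q gives - Q | -. P → - S gives - S | -.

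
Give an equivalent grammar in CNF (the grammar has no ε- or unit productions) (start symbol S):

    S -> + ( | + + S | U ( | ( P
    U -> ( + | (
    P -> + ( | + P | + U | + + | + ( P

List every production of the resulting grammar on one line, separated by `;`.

Introduce a nonterminal for each terminal appearing in a rule of length ≥ 2: X1 → +, X2 → (.
Binarize each right-hand side of length ≥ 3 by chaining fresh nonterminals (Y1, Y2, …): affected rules were S → X1 X1 S; P → X1 X2 P.

S -> X1 X2 | X1 Y1 | U X2 | X2 P; U -> X2 X1 | (; P -> X1 X2 | X1 P | X1 U | X1 X1 | X1 Y2; X1 -> +; X2 -> (; Y1 -> X1 S; Y2 -> X2 P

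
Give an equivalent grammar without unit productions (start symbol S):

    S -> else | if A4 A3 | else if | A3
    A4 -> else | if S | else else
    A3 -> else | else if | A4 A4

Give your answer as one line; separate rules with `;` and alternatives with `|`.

Unit pairs: S ⇒* {A3}.
For every A with A ⇒* B via unit rules, add B's non-unit alternatives to A; then delete every rule of the form X → Y.

S -> else | if A4 A3 | else if | A4 A4; A4 -> else | if S | else else; A3 -> else | else if | A4 A4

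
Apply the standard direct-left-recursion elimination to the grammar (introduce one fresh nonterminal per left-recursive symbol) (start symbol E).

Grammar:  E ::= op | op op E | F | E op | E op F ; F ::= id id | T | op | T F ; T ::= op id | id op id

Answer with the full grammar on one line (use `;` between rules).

E ::= op E' | op op E E' | F E'; F ::= id id | T | op | T F; T ::= op id | id op id; E' ::= op E' | op F E' | ε

E is directly left-recursive.
For E: α = {op, op F}, β = {op, op op E, F}. Rewrite as E → β E' and E' → α E' | ε.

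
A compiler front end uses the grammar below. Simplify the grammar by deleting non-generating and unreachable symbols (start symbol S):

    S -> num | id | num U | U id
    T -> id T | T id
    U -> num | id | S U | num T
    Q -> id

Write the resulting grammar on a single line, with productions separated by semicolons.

S -> num | id | num U | U id; U -> num | id | S U

Generating nonterminals: {Q, S, U}.
Reachable from S after that: {S, U}.
Removed useless symbols: {Q, T} and every production mentioning them.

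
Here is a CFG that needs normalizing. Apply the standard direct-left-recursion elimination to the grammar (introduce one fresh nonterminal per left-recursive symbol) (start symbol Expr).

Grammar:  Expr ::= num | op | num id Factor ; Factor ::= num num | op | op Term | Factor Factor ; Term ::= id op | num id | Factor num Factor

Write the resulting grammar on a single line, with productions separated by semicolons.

Expr ::= num | op | num id Factor; Factor ::= num num Factor1 | op Factor1 | op Term Factor1; Term ::= id op | num id | Factor num Factor; Factor1 ::= Factor Factor1 | eps

Directly left-recursive nonterminal: Factor.
For Factor: α = {Factor}, β = {num num, op, op Term}. Rewrite as Factor → β Factor1 and Factor1 → α Factor1 | ε.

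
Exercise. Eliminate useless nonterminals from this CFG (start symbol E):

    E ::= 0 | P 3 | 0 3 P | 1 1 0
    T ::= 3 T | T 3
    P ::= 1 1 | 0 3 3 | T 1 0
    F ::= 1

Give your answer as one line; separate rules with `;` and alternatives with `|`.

Generating nonterminals: {E, F, P}.
Reachable from E after that: {E, P}.
Removed useless symbols: {F, T} and every production mentioning them.

E ::= 0 | P 3 | 0 3 P | 1 1 0; P ::= 1 1 | 0 3 3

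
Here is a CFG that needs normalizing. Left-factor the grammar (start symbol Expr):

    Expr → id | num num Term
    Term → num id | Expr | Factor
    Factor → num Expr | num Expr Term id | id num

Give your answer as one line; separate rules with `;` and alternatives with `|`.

Factor has alternatives sharing prefix 'num Expr': factor to Factor → num Expr Factor1 with Factor1 → ε | Term id.

Expr → id | num num Term; Term → num id | Expr | Factor; Factor → id num | num Expr Factor1; Factor1 → ε | Term id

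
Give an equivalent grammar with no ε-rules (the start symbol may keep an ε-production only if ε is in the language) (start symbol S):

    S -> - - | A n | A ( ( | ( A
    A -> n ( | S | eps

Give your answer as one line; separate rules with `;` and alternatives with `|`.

S -> - - | A n | n | A ( ( | ( ( | ( A | (; A -> n ( | S

Nullable set = {A}.
ε ∉ L(G), so no ε-production is kept.
Add the nullable-subset variants: S → A n gives A n | n. S → A ( ( gives A ( ( | ( (. S → ( A gives ( A | (.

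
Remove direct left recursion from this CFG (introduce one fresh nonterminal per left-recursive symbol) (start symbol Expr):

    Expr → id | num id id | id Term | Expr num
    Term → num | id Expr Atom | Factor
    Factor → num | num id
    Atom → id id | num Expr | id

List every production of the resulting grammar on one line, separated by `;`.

Left recursion appears on Expr.
For Expr: α = {num}, β = {id, num id id, id Term}. Rewrite as Expr → β Expr1 and Expr1 → α Expr1 | ε.

Expr → id Expr1 | num id id Expr1 | id Term Expr1; Term → num | id Expr Atom | Factor; Factor → num | num id; Atom → id id | num Expr | id; Expr1 → num Expr1 | ε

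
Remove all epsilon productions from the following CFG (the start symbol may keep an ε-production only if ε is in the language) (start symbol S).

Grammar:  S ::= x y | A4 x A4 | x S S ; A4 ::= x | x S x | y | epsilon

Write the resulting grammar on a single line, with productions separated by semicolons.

S ::= x y | A4 x A4 | A4 x | x A4 | x | x S S; A4 ::= x | x S x | y

Nullable set = {A4}.
ε ∉ L(G), so no ε-production is kept.
Expand every rule over subsets of its nullable positions: S → A4 x A4 gives A4 x A4 | A4 x | x A4 | x.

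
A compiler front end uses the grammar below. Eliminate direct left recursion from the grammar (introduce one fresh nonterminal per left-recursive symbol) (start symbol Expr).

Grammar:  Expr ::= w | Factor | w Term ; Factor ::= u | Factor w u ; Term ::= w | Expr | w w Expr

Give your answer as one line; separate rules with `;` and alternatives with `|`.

Directly left-recursive nonterminal: Factor.
For Factor: α = {w u}, β = {u}. Rewrite as Factor → β Factor1 and Factor1 → α Factor1 | ε.

Expr ::= w | Factor | w Term; Factor ::= u Factor1; Term ::= w | Expr | w w Expr; Factor1 ::= w u Factor1 | ε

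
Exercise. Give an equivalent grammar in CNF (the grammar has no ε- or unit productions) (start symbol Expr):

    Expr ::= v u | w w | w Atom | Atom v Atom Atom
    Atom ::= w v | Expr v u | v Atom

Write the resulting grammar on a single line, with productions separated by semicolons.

Introduce a nonterminal for each terminal appearing in a rule of length ≥ 2: X1 → v, X2 → u, X3 → w.
Binarize each right-hand side of length ≥ 3 by chaining fresh nonterminals (Y1, Y2, …): affected rules were Expr → Atom X1 Atom Atom; Atom → Expr X1 X2.

Expr ::= X1 X2 | X3 X3 | X3 Atom | Atom Y1; Atom ::= X3 X1 | Expr Y3 | X1 Atom; X1 ::= v; X2 ::= u; X3 ::= w; Y1 ::= X1 Y2; Y2 ::= Atom Atom; Y3 ::= X1 X2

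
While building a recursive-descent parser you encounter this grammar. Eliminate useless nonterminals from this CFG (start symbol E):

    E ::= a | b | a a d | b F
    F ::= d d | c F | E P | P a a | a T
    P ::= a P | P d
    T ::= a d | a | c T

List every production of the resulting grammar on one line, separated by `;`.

Generating nonterminals: {E, F, T}.
Reachable from E after that: {E, F, T}.
Removed useless symbols: {P} and every production mentioning them.

E ::= a | b | a a d | b F; F ::= d d | c F | a T; T ::= a d | a | c T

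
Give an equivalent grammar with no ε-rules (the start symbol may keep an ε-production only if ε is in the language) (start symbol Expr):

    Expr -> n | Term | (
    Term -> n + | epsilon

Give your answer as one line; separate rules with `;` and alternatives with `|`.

Expr -> n | Term | ( | epsilon; Term -> n +

Nullable nonterminals: {Expr, Term}.
ε ∈ L(G) since Expr is nullable, so keep Expr → ε.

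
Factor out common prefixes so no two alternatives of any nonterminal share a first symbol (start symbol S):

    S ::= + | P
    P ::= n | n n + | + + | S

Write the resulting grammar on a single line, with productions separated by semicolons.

P has alternatives sharing prefix 'n': factor to P → n P' with P' → ε | n +.

S ::= + | P; P ::= + + | S | n P'; P' ::= ε | n +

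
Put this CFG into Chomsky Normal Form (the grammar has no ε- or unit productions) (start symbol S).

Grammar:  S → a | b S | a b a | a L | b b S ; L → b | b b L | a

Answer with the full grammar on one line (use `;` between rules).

S → a | X1 S | X2 Y1 | X2 L | X1 Y2; L → b | X1 Y3 | a; X1 → b; X2 → a; Y1 → X1 X2; Y2 → X1 S; Y3 → X1 L

Introduce a nonterminal for each terminal appearing in a rule of length ≥ 2: X1 → b, X2 → a.
Binarize each right-hand side of length ≥ 3 by chaining fresh nonterminals (Y1, Y2, …): affected rules were S → X2 X1 X2; S → X1 X1 S; L → X1 X1 L.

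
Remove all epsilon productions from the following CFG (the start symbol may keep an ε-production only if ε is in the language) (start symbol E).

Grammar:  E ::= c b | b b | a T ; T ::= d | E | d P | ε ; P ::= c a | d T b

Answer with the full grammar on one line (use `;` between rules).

E ::= c b | b b | a T | a; T ::= d | E | d P; P ::= c a | d T b | d b

Nullable nonterminals: {T}.
ε ∉ L(G), so no ε-production is kept.
For each production, add variants omitting each subset of nullable occurrences: E → a T gives a T | a. P → d T b gives d T b | d b.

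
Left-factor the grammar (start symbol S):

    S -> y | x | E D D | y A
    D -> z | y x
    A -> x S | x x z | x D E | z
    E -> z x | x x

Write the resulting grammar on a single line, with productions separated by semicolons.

S -> x | E D D | y S'; D -> z | y x; A -> z | x A'; E -> z x | x x; S' -> ε | A; A' -> S | x z | D E

S has alternatives sharing prefix 'y': factor to S → y S' with S' → ε | A.
A has alternatives sharing prefix 'x': factor to A → x A' with A' → S | x z | D E.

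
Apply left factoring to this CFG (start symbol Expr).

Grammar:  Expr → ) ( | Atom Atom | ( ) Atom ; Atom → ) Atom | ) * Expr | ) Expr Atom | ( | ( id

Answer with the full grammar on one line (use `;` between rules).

Expr → ) ( | Atom Atom | ( ) Atom; Atom → ) Atom1 | ( Atom2; Atom1 → Atom | * Expr | Expr Atom; Atom2 → ε | id

Atom has alternatives sharing prefix ')': factor to Atom → ) Atom1 with Atom1 → Atom | * Expr | Expr Atom.
Atom has alternatives sharing prefix '(': factor to Atom → ( Atom2 with Atom2 → ε | id.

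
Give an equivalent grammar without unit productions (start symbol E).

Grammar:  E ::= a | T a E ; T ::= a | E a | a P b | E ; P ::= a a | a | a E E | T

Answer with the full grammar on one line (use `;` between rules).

E ::= a | T a E; T ::= a | T a E | E a | a P b; P ::= a | T a E | a a | a E E | E a | a P b

Unit pairs: P ⇒* {E, T}; T ⇒* {E}.
Replace each nonterminal's rules with the union of the non-unit rules of every nonterminal it unit-derives.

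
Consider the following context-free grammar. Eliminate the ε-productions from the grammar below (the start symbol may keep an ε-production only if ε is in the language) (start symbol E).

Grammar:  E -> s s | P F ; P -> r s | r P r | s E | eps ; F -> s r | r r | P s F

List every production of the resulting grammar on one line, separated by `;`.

E -> s s | P F | F; P -> r s | r P r | r r | s E; F -> s r | r r | P s F | s F

The nullable symbols are {P}.
ε ∉ L(G), so no ε-production is kept.
Add the nullable-subset variants: E → P F gives P F | F. P → r P r gives r P r | r r. F → P s F gives P s F | s F.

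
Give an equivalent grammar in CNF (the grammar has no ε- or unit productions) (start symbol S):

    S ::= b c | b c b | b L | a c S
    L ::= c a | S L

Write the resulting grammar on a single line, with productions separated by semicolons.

S ::= X1 X2 | X1 Y1 | X1 L | X3 Y2; L ::= X2 X3 | S L; X1 ::= b; X2 ::= c; X3 ::= a; Y1 ::= X2 X1; Y2 ::= X2 S

Introduce a nonterminal for each terminal appearing in a rule of length ≥ 2: X1 → b, X2 → c, X3 → a.
Binarize each right-hand side of length ≥ 3 by chaining fresh nonterminals (Y1, Y2, …): affected rules were S → X1 X2 X1; S → X3 X2 S.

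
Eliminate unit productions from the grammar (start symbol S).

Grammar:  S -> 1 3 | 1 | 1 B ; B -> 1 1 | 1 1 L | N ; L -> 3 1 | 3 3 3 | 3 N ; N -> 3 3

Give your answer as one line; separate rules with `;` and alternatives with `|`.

S -> 1 3 | 1 | 1 B; B -> 1 1 | 1 1 L | 3 3; L -> 3 1 | 3 3 3 | 3 N; N -> 3 3

Unit pairs: B ⇒* {N}.
For every A with A ⇒* B via unit rules, add B's non-unit alternatives to A; then delete every rule of the form X → Y.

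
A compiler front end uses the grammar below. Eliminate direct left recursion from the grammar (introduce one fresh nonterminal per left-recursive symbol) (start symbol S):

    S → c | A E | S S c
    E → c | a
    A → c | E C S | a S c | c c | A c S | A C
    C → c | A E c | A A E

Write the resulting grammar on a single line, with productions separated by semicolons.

S → c S' | A E S'; E → c | a; A → c A' | E C S A' | a S c A' | c c A'; C → c | A E c | A A E; S' → S c S' | epsilon; A' → c S A' | C A' | epsilon

Directly left-recursive nonterminals: S, A.
For S: α = {S c}, β = {c, A E}. Rewrite as S → β S' and S' → α S' | ε.
For A: α = {c S, C}, β = {c, E C S, a S c, c c}. Rewrite as A → β A' and A' → α A' | ε.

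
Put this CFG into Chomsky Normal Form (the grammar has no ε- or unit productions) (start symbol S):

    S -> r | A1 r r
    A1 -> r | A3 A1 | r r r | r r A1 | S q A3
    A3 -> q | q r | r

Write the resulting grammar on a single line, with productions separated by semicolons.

S -> r | A1 Y1; A1 -> r | A3 A1 | X1 Y2 | X1 Y3 | S Y4; A3 -> q | X2 X1 | r; X1 -> r; X2 -> q; Y1 -> X1 X1; Y2 -> X1 X1; Y3 -> X1 A1; Y4 -> X2 A3

Introduce a nonterminal for each terminal appearing in a rule of length ≥ 2: X1 → r, X2 → q.
Binarize each right-hand side of length ≥ 3 by chaining fresh nonterminals (Y1, Y2, …): affected rules were S → A1 X1 X1; A1 → X1 X1 X1; A1 → X1 X1 A1; A1 → S X2 A3.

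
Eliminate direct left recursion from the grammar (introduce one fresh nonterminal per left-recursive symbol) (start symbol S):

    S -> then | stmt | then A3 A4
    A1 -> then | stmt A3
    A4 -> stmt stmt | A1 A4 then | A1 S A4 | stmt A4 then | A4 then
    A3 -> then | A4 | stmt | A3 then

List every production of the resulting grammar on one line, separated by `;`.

S -> then | stmt | then A3 A4; A1 -> then | stmt A3; A4 -> stmt stmt A4' | A1 A4 then A4' | A1 S A4 A4' | stmt A4 then A4'; A3 -> then A3' | A4 A3' | stmt A3'; A4' -> then A4' | epsilon; A3' -> then A3' | epsilon

Directly left-recursive nonterminals: A4, A3.
For A4: α = {then}, β = {stmt stmt, A1 A4 then, A1 S A4, stmt A4 then}. Rewrite as A4 → β A4' and A4' → α A4' | ε.
For A3: α = {then}, β = {then, A4, stmt}. Rewrite as A3 → β A3' and A3' → α A3' | ε.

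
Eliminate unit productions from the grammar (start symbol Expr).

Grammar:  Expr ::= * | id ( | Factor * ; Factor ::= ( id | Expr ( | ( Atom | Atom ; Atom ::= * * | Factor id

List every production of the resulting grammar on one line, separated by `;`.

Unit pairs: Factor ⇒* {Atom}.
For every A with A ⇒* B via unit rules, add B's non-unit alternatives to A; then delete every rule of the form X → Y.

Expr ::= * | id ( | Factor *; Factor ::= * * | Factor id | ( id | Expr ( | ( Atom; Atom ::= * * | Factor id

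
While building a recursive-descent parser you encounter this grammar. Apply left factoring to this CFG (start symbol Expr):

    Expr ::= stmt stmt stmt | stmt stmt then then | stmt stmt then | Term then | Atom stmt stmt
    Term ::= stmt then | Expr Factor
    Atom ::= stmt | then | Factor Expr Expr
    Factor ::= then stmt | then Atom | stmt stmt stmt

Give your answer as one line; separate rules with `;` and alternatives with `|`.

Expr has alternatives sharing prefix 'stmt stmt': factor to Expr → stmt stmt Expr1 with Expr1 → stmt | then then | then.
Factor has alternatives sharing prefix 'then': factor to Factor → then Factor1 with Factor1 → stmt | Atom.
Expr1 has alternatives sharing prefix 'then': factor to Expr1 → then Expr11 with Expr11 → then | ε.

Expr ::= Term then | Atom stmt stmt | stmt stmt Expr1; Term ::= stmt then | Expr Factor; Atom ::= stmt | then | Factor Expr Expr; Factor ::= stmt stmt stmt | then Factor1; Expr1 ::= stmt | then Expr11; Factor1 ::= stmt | Atom; Expr11 ::= then | eps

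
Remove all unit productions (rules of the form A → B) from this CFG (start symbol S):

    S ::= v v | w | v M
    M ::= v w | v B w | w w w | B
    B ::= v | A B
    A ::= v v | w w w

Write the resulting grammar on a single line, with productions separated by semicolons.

S ::= v v | w | v M; M ::= v | A B | v w | v B w | w w w; B ::= v | A B; A ::= v v | w w w

Unit pairs: M ⇒* {B}.
For every A with A ⇒* B via unit rules, add B's non-unit alternatives to A; then delete every rule of the form X → Y.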